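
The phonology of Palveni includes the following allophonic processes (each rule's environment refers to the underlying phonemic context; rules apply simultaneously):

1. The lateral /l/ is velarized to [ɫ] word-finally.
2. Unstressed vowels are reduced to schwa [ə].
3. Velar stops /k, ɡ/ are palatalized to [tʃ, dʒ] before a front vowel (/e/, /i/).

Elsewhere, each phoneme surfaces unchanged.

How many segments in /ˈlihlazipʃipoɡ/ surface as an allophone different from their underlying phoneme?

Segments that undergo a rule: /a/ → [ə] (rule 2); /i/ → [ə] (rule 2); /i/ → [ə] (rule 2); /o/ → [ə] (rule 2).
All other segments surface unchanged.

4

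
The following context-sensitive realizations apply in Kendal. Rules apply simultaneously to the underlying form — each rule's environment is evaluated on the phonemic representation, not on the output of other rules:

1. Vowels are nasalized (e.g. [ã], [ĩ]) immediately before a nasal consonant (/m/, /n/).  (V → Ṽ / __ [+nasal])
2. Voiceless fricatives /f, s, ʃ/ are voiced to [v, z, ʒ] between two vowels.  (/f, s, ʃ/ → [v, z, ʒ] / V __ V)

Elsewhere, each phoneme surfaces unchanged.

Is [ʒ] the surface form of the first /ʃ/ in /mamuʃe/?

/ʃ/ (between /u/ and /e/) occurs between two vowels → [ʒ] by rule 2.
The actual realization is [ʒ], which matches [ʒ].

Yes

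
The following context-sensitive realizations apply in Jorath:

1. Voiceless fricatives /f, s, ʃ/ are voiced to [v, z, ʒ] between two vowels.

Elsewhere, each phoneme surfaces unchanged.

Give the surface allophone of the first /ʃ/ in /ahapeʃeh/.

[ʒ]

/ʃ/ (between /e/ and /e/): between two vowels, so rule 1 applies → [ʒ].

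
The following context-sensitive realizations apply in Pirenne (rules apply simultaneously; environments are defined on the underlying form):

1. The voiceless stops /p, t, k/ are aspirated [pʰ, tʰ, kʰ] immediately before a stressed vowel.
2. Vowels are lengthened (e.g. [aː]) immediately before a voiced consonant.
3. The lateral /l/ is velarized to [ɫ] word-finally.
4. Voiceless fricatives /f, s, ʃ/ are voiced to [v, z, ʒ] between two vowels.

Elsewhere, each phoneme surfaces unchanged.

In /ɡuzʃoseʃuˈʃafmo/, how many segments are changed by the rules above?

Segments that undergo a rule: /u/ → [uː] (rule 2); /s/ → [z] (rule 4); /ʃ/ → [ʒ] (rule 4); /ʃ/ → [ʒ] (rule 4).
All other segments surface unchanged.

4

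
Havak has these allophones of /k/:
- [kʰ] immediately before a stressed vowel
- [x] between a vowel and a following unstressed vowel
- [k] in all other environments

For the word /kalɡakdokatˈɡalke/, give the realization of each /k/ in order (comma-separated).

Occurrence 1 (position 1): no conditioning environment matches → elsewhere allophone [k].
Occurrence 2 (position 6): no conditioning environment matches → elsewhere allophone [k].
Occurrence 3 (position 9): between a vowel and a following unstressed vowel → [x].
Occurrence 4 (position 15): no conditioning environment matches → elsewhere allophone [k].

[k], [k], [x], [k]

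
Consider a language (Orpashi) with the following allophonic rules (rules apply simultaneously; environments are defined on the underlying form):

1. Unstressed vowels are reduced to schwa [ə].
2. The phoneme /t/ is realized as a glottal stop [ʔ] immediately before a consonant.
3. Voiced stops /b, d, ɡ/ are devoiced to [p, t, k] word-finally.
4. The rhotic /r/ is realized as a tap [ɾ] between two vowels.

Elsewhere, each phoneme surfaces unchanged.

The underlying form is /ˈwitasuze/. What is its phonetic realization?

/w/ — not in any rule's target class → [w].
/i/ (between /w/ and /t/) is in the target of rule 1 but the environment (in an unstressed syllable) is not met → [i].
/t/ — between /i/ and /a/; rule 2 does not apply here → [t].
Rule 1 applies to /a/ (between /t/ and /s/: in an unstressed syllable) → [ə].
/s/ stays [s].
/u/ meets the environment for rule 1 (in an unstressed syllable) → [ə].
/z/ (between /u/ and /e/): no rule targets it → [z].
Rule 1 applies to /e/ (word-final: in an unstressed syllable) → [ə].

[ˈwitəsəzə]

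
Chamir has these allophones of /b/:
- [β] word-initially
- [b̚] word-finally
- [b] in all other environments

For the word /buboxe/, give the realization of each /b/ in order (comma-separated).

Occurrence 1 (position 1): word-initially → [β].
Occurrence 2 (position 3): no conditioning environment matches → elsewhere allophone [b].

[β], [b]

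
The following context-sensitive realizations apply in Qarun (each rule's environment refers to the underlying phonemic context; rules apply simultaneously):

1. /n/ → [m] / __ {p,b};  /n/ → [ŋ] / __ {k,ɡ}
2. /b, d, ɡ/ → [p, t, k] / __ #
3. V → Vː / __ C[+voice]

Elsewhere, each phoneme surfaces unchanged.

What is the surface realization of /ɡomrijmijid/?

/ɡ/ — word-initial; rule 2 does not apply here → [ɡ].
/o/ meets the environment for rule 3 (before a voiced consonant) → [oː].
/m/ (between /o/ and /r/): no rule targets it → [m].
/r/ stays [r].
/i/ meets the environment for rule 3 (before a voiced consonant) → [iː].
/j/ — not in any rule's target class → [j].
/m/ (between /j/ and /i/) is unaffected → [m].
Rule 3 applies to /i/ (between /m/ and /j/: before a voiced consonant) → [iː].
/j/ stays [j].
/i/ meets the environment for rule 3 (before a voiced consonant) → [iː].
Rule 2 applies to /d/ (word-final: word-finally) → [t].

[ɡoːmriːjmiːjiːt]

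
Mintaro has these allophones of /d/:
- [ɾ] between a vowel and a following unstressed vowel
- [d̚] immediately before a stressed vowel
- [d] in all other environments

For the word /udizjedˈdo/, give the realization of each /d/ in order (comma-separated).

[ɾ], [d], [d̚]

Occurrence 1 (position 2): between a vowel and a following unstressed vowel → [ɾ].
Occurrence 2 (position 7): no conditioning environment matches → elsewhere allophone [d].
Occurrence 3 (position 8): immediately before a stressed vowel → [d̚].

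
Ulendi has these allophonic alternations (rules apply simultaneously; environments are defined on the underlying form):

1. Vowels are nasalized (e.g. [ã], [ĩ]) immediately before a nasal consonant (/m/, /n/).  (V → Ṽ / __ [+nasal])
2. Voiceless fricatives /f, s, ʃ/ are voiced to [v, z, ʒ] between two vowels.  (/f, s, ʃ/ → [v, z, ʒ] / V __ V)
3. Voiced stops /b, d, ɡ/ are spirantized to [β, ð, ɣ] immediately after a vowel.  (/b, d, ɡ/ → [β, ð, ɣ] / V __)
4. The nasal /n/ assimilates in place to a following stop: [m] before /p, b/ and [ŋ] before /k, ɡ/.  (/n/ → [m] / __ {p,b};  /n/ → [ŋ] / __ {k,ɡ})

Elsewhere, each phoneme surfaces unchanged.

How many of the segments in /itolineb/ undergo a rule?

Segments that undergo a rule: /i/ → [ĩ] (rule 1); /b/ → [β] (rule 3).
All other segments surface unchanged.

2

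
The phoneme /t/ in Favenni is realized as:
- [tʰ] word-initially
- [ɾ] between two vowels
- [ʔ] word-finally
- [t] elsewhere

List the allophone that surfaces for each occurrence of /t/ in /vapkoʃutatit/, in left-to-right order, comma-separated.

Occurrence 1 (position 8): between two vowels → [ɾ].
Occurrence 2 (position 10): between two vowels → [ɾ].
Occurrence 3 (position 12): word-finally → [ʔ].

[ɾ], [ɾ], [ʔ]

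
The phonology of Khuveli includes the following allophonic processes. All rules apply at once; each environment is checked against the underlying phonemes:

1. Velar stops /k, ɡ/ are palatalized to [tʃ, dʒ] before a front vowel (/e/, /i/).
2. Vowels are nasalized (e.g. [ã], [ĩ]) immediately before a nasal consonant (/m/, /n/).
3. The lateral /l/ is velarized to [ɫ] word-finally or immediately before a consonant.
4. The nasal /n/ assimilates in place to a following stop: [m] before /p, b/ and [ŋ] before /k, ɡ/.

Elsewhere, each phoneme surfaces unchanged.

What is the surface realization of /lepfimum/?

[lepfĩmũm]

/l/ (word-initial): rule 3 targets it, but not word-finally or immediately before a consonant → unchanged [l].
/e/ (between /l/ and /p/) is in the target of rule 2 but the environment (before a nasal consonant) is not met → [e].
Rule 2 applies to /i/ (between /f/ and /m/: before a nasal consonant) → [ĩ].
/u/ meets the environment for rule 2 (before a nasal consonant) → [ũ].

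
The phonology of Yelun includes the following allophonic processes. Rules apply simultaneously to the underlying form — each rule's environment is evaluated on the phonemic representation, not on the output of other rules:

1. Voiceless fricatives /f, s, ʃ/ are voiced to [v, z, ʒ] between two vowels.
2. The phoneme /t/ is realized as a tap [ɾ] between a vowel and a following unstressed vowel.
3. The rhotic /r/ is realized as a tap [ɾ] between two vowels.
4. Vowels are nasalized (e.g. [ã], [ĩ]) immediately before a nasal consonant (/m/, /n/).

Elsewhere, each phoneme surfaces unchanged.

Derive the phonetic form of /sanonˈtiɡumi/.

[sãnõnˈtiɡũmi]

/s/ — word-initial; rule 1 does not apply here → [s].
/a/ meets the environment for rule 4 (before a nasal consonant) → [ã].
/n/ — not in any rule's target class → [n].
Rule 4 applies to /o/ (between /n/ and /n/: before a nasal consonant) → [õ].
/n/ (between /o/ and /t/) is unaffected → [n].
/t/ (between /n/ and /i/) is in the target of rule 2 but the environment (between a vowel and a following unstressed vowel) is not met → [t].
/i/ (between /t/ and /ɡ/): rule 4 targets it, but not before a nasal consonant → unchanged [i].
/ɡ/ (between /i/ and /u/) is unaffected → [ɡ].
/u/ meets the environment for rule 4 (before a nasal consonant) → [ũ].
/m/ (between /u/ and /i/) is unaffected → [m].
/i/ (word-final) is in the target of rule 4 but the environment (before a nasal consonant) is not met → [i].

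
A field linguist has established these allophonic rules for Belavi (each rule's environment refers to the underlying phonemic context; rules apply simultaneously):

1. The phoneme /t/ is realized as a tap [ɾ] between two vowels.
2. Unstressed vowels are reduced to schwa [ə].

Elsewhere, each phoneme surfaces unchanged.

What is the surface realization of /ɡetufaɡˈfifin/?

/ɡ/ (word-initial): no rule targets it → [ɡ].
/e/ (between /ɡ/ and /t/): in an unstressed syllable, so rule 2 applies → [ə].
/t/ — between /e/ and /u/, between two vowels — surfaces as [ɾ] (rule 1).
/u/ — between /t/ and /f/, in an unstressed syllable — surfaces as [ə] (rule 2).
/f/ — not in any rule's target class → [f].
/a/ meets the environment for rule 2 (in an unstressed syllable) → [ə].
/ɡ/ (between /a/ and /f/) is unaffected → [ɡ].
/f/ (between /ɡ/ and /i/) is unaffected → [f].
/i/ (between /f/ and /f/) fails the environment for rule 2, so it stays [i].
/f/ (between /i/ and /i/) is unaffected → [f].
/i/ (between /f/ and /n/) occurs in an unstressed syllable → [ə] by rule 2.
/n/ (word-final) is unaffected → [n].

[ɡəɾəfəɡˈfifən]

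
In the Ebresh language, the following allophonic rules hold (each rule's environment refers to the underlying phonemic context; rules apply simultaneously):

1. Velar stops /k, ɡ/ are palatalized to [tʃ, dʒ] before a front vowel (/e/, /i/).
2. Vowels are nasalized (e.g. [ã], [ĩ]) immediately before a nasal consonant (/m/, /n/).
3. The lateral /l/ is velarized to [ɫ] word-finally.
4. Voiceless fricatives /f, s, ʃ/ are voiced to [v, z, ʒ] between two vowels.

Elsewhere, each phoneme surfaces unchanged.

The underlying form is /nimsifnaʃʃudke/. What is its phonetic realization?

[nĩmsifnaʃʃudtʃe]

/n/ stays [n].
/i/ — between /n/ and /m/, before a nasal consonant — surfaces as [ĩ] (rule 2).
/m/ (between /i/ and /s/) is unaffected → [m].
/s/ (between /m/ and /i/): rule 4 targets it, but not between two vowels → unchanged [s].
/i/ — between /s/ and /f/; rule 2 does not apply here → [i].
/f/ (between /i/ and /n/) is in the target of rule 4 but the environment (between two vowels) is not met → [f].
/n/ stays [n].
/a/ (between /n/ and /ʃ/): rule 2 targets it, but not before a nasal consonant → unchanged [a].
/ʃ/ (between /a/ and /ʃ/) fails the environment for rule 4, so it stays [ʃ].
/ʃ/ (between /ʃ/ and /u/) is in the target of rule 4 but the environment (between two vowels) is not met → [ʃ].
/u/ (between /ʃ/ and /d/) is in the target of rule 2 but the environment (before a nasal consonant) is not met → [u].
/d/ stays [d].
/k/ (between /d/ and /e/) occurs before a front vowel → [tʃ] by rule 1.
/e/ (word-final) fails the environment for rule 2, so it stays [e].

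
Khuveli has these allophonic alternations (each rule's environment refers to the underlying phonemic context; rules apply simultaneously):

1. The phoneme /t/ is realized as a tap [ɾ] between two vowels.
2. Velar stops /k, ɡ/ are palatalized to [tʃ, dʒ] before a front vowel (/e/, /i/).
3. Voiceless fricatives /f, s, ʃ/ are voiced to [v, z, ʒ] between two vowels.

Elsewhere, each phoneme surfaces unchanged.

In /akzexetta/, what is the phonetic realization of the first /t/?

/t/ (between /e/ and /t/) is in the target of rule 1 but the environment (between two vowels) is not met → [t].

[t]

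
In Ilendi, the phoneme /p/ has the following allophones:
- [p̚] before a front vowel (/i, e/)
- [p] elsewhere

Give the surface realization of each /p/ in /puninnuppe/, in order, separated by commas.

Occurrence 1 (position 1): no conditioning environment matches → elsewhere allophone [p].
Occurrence 2 (position 8): no conditioning environment matches → elsewhere allophone [p].
Occurrence 3 (position 9): before a front vowel (/i, e/) → [p̚].

[p], [p], [p̚]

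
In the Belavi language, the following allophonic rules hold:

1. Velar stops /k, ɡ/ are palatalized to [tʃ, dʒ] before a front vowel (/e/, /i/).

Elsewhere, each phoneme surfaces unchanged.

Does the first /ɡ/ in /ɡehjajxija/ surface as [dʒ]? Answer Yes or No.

Yes

Rule 1 applies to /ɡ/ (word-initial: before a front vowel) → [dʒ].
The actual realization is [dʒ], which matches [dʒ].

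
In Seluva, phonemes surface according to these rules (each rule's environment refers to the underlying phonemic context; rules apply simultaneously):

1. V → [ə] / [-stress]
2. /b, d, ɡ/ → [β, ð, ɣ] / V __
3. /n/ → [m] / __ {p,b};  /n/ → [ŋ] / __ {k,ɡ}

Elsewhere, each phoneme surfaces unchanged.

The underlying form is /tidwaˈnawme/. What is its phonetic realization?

[təðwəˈnawmə]

/t/ (word-initial): no rule targets it → [t].
/i/ (between /t/ and /d/): in an unstressed syllable, so rule 1 applies → [ə].
Rule 2 applies to /d/ (between /i/ and /w/: immediately after a vowel) → [ð].
/w/ — not in any rule's target class → [w].
Rule 1 applies to /a/ (between /w/ and /n/: in an unstressed syllable) → [ə].
/n/ (between /a/ and /a/): rule 3 targets it, but not before a labial or velar stop → unchanged [n].
/a/ (between /n/ and /w/) fails the environment for rule 1, so it stays [a].
/w/ (between /a/ and /m/) is unaffected → [w].
/m/ (between /w/ and /e/) is unaffected → [m].
/e/ — word-final, in an unstressed syllable — surfaces as [ə] (rule 1).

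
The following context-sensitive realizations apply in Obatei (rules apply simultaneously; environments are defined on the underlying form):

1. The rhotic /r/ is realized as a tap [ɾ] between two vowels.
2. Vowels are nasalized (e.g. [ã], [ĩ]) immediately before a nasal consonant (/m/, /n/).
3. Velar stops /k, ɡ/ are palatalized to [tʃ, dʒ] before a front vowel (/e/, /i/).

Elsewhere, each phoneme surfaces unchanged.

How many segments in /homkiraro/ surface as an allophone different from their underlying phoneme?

4

Segments that undergo a rule: /o/ → [õ] (rule 2); /k/ → [tʃ] (rule 3); /r/ → [ɾ] (rule 1); /r/ → [ɾ] (rule 1).
All other segments surface unchanged.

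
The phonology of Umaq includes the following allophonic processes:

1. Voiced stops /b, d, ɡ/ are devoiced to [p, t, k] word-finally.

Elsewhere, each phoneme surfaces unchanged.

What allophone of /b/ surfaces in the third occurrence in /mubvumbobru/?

/b/ (between /o/ and /r/) is in the target of rule 1 but the environment (word-finally) is not met → [b].

[b]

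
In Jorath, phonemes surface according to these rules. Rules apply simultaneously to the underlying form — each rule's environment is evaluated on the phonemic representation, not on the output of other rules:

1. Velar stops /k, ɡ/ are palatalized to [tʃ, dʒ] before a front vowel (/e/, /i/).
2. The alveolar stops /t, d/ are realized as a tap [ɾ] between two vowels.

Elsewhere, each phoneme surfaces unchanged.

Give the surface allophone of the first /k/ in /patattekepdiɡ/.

Rule 1 applies to /k/ (between /e/ and /e/: before a front vowel) → [tʃ].

[tʃ]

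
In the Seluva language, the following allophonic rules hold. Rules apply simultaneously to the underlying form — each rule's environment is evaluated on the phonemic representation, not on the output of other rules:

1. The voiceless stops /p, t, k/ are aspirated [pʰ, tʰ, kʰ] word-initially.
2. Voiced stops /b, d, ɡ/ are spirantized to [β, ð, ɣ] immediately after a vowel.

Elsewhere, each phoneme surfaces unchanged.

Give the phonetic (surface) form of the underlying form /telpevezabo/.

/t/ meets the environment for rule 1 (word-initially) → [tʰ].
/e/ (between /t/ and /l/): no rule targets it → [e].
/l/ (between /e/ and /p/): no rule targets it → [l].
/p/ (between /l/ and /e/) fails the environment for rule 1, so it stays [p].
/e/ stays [e].
/v/ stays [v].
/e/ — not in any rule's target class → [e].
/z/ — not in any rule's target class → [z].
/a/ (between /z/ and /b/) is unaffected → [a].
/b/ (between /a/ and /o/): immediately after a vowel, so rule 2 applies → [β].
/o/ — not in any rule's target class → [o].

[tʰelpevezaβo]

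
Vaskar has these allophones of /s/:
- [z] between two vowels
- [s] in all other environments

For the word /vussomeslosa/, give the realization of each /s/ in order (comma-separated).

Occurrence 1 (position 3): no conditioning environment matches → elsewhere allophone [s].
Occurrence 2 (position 4): no conditioning environment matches → elsewhere allophone [s].
Occurrence 3 (position 8): no conditioning environment matches → elsewhere allophone [s].
Occurrence 4 (position 11): between two vowels → [z].

[s], [s], [s], [z]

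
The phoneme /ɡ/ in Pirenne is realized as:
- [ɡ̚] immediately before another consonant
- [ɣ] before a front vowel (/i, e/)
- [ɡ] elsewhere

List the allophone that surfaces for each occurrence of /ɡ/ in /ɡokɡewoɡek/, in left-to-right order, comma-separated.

[ɡ], [ɣ], [ɣ]

Occurrence 1 (position 1): no conditioning environment matches → elsewhere allophone [ɡ].
Occurrence 2 (position 4): before a front vowel (/i, e/) → [ɣ].
Occurrence 3 (position 8): before a front vowel (/i, e/) → [ɣ].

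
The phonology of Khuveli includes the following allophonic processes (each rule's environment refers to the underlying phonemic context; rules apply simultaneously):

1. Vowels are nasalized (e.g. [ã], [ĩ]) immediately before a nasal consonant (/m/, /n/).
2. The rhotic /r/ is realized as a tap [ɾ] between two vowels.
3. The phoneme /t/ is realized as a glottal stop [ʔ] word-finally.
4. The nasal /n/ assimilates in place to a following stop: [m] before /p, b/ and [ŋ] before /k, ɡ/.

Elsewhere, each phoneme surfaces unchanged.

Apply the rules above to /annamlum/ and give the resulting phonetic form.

/a/ — word-initial, before a nasal consonant — surfaces as [ã] (rule 1).
/n/ (between /a/ and /n/) is in the target of rule 4 but the environment (before a labial or velar stop) is not met → [n].
/n/ — between /n/ and /a/; rule 4 does not apply here → [n].
/a/ (between /n/ and /m/) occurs before a nasal consonant → [ã] by rule 1.
/m/ — not in any rule's target class → [m].
/l/ — not in any rule's target class → [l].
Rule 1 applies to /u/ (between /l/ and /m/: before a nasal consonant) → [ũ].
/m/ (word-final): no rule targets it → [m].

[ãnnãmlũm]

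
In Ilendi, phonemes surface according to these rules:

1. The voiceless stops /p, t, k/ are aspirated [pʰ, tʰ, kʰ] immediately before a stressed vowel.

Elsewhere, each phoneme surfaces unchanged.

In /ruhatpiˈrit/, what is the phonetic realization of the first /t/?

[t]

/t/ (between /a/ and /p/) is in the target of rule 1 but the environment (immediately before a stressed vowel) is not met → [t].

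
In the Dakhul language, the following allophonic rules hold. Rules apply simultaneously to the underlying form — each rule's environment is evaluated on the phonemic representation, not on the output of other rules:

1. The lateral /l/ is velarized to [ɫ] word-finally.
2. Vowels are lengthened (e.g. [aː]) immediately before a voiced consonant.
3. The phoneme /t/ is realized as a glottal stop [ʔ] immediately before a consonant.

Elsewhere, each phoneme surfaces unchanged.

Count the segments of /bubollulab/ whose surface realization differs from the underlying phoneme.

Segments that undergo a rule: /u/ → [uː] (rule 2); /o/ → [oː] (rule 2); /u/ → [uː] (rule 2); /a/ → [aː] (rule 2).
All other segments surface unchanged.

4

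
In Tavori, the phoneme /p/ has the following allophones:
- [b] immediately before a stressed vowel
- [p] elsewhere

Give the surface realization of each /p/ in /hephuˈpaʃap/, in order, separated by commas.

Occurrence 1 (position 3): no conditioning environment matches → elsewhere allophone [p].
Occurrence 2 (position 6): immediately before a stressed vowel → [b].
Occurrence 3 (position 10): no conditioning environment matches → elsewhere allophone [p].

[p], [b], [p]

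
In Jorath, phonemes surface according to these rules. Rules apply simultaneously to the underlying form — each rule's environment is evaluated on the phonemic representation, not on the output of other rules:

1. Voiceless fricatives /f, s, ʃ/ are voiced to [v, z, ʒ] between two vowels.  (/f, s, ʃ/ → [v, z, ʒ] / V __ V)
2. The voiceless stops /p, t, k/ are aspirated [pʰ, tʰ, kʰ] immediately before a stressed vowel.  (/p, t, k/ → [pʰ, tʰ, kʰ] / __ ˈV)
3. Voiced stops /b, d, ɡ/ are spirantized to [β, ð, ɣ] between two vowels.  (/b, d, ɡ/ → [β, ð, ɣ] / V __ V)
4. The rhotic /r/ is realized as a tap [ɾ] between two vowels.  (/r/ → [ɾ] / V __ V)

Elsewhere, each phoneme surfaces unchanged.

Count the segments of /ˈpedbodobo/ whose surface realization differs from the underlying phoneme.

Segments that undergo a rule: /p/ → [pʰ] (rule 2); /d/ → [ð] (rule 3); /b/ → [β] (rule 3).
All other segments surface unchanged.

3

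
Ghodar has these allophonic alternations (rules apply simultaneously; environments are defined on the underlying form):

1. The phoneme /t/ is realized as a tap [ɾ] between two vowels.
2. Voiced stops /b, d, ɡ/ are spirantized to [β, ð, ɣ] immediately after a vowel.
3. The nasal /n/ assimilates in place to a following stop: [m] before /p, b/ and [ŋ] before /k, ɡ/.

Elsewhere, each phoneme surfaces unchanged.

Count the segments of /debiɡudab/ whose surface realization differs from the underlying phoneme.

4

Segments that undergo a rule: /b/ → [β] (rule 2); /ɡ/ → [ɣ] (rule 2); /d/ → [ð] (rule 2); /b/ → [β] (rule 2).
All other segments surface unchanged.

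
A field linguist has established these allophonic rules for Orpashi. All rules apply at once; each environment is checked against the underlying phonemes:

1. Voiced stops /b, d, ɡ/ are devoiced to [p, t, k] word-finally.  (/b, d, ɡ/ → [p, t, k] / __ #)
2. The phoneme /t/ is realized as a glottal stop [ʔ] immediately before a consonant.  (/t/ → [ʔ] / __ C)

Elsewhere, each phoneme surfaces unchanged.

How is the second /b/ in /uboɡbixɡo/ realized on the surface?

/b/ (between /ɡ/ and /i/): rule 1 targets it, but not word-finally → unchanged [b].

[b]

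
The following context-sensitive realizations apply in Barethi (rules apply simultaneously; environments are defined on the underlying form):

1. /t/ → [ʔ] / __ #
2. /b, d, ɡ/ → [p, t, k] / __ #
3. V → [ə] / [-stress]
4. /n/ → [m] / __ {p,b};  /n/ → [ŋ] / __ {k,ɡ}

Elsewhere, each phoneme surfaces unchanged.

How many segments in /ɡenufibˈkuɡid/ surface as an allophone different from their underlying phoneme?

5

Segments that undergo a rule: /e/ → [ə] (rule 3); /u/ → [ə] (rule 3); /i/ → [ə] (rule 3); /i/ → [ə] (rule 3); /d/ → [t] (rule 2).
All other segments surface unchanged.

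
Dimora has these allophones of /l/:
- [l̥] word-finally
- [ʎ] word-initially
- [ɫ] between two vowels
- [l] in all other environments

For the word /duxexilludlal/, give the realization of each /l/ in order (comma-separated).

Occurrence 1 (position 7): no conditioning environment matches → elsewhere allophone [l].
Occurrence 2 (position 8): no conditioning environment matches → elsewhere allophone [l].
Occurrence 3 (position 11): no conditioning environment matches → elsewhere allophone [l].
Occurrence 4 (position 13): word-finally → [l̥].

[l], [l], [l], [l̥]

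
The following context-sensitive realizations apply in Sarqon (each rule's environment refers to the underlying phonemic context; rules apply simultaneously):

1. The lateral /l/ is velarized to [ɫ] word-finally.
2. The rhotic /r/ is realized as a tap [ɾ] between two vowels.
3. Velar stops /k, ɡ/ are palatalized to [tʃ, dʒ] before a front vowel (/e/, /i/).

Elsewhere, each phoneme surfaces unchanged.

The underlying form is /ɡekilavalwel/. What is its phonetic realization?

[dʒetʃilavalweɫ]

/ɡ/ meets the environment for rule 3 (before a front vowel) → [dʒ].
Rule 3 applies to /k/ (between /e/ and /i/: before a front vowel) → [tʃ].
/l/ (between /i/ and /a/) fails the environment for rule 1, so it stays [l].
/l/ — between /a/ and /w/; rule 1 does not apply here → [l].
Rule 1 applies to /l/ (word-final: word-finally) → [ɫ].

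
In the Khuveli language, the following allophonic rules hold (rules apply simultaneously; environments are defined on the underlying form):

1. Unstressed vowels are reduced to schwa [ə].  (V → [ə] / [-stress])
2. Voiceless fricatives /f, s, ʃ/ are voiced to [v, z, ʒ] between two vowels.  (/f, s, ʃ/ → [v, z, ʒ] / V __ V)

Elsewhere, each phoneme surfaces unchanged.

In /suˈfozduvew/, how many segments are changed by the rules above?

4

Segments that undergo a rule: /u/ → [ə] (rule 1); /f/ → [v] (rule 2); /u/ → [ə] (rule 1); /e/ → [ə] (rule 1).
All other segments surface unchanged.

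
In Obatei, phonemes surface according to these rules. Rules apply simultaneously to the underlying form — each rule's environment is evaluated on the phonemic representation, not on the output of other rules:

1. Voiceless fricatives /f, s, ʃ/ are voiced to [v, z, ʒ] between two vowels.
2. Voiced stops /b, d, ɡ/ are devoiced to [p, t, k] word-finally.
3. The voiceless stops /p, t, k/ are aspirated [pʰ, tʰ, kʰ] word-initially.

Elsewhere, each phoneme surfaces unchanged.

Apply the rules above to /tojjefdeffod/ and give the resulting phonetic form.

[tʰojjefdeffot]

/t/ meets the environment for rule 3 (word-initially) → [tʰ].
/o/ — not in any rule's target class → [o].
/j/ stays [j].
/j/ stays [j].
/e/ — not in any rule's target class → [e].
/f/ (between /e/ and /d/) fails the environment for rule 1, so it stays [f].
/d/ (between /f/ and /e/) is in the target of rule 2 but the environment (word-finally) is not met → [d].
/e/ stays [e].
/f/ (between /e/ and /f/) fails the environment for rule 1, so it stays [f].
/f/ — between /f/ and /o/; rule 1 does not apply here → [f].
/o/ — not in any rule's target class → [o].
Rule 2 applies to /d/ (word-final: word-finally) → [t].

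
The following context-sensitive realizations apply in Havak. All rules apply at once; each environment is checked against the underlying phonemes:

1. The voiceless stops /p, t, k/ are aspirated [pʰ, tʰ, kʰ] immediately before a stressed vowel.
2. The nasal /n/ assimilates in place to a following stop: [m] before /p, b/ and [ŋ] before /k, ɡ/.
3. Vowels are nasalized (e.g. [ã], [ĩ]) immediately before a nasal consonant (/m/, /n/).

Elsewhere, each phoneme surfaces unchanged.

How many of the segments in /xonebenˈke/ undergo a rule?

Segments that undergo a rule: /o/ → [õ] (rule 3); /e/ → [ẽ] (rule 3); /n/ → [ŋ] (rule 2); /k/ → [kʰ] (rule 1).
All other segments surface unchanged.

4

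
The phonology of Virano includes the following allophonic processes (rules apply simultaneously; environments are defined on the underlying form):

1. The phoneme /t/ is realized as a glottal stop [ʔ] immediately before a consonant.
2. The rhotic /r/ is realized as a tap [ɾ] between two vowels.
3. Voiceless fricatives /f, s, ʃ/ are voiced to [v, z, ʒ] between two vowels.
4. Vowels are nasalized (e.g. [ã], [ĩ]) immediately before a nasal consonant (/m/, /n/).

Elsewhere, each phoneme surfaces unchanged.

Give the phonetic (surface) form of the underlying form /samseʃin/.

[sãmseʒĩn]

/s/ — word-initial; rule 3 does not apply here → [s].
/a/ (between /s/ and /m/): before a nasal consonant, so rule 4 applies → [ã].
/s/ (between /m/ and /e/) fails the environment for rule 3, so it stays [s].
/e/ (between /s/ and /ʃ/): rule 4 targets it, but not before a nasal consonant → unchanged [e].
/ʃ/ meets the environment for rule 3 (between two vowels) → [ʒ].
/i/ (between /ʃ/ and /n/) occurs before a nasal consonant → [ĩ] by rule 4.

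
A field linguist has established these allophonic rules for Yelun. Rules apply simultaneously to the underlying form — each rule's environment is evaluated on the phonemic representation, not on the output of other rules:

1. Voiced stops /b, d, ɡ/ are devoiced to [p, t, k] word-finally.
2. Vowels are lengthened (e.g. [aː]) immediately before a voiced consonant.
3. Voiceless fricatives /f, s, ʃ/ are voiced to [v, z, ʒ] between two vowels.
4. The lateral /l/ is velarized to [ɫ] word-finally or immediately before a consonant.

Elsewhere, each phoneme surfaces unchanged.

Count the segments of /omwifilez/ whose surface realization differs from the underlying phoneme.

4

Segments that undergo a rule: /o/ → [oː] (rule 2); /f/ → [v] (rule 3); /i/ → [iː] (rule 2); /e/ → [eː] (rule 2).
All other segments surface unchanged.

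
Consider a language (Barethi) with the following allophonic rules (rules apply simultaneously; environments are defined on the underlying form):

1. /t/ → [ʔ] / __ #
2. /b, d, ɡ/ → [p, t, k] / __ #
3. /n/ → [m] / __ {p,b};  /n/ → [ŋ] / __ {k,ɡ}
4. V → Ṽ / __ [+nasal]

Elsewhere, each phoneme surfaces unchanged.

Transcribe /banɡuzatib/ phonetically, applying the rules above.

[bãŋɡuzatip]

/b/ (word-initial) is in the target of rule 2 but the environment (word-finally) is not met → [b].
/a/ (between /b/ and /n/): before a nasal consonant, so rule 4 applies → [ã].
/n/ — between /a/ and /ɡ/, before a labial or velar stop — surfaces as [ŋ] (rule 3).
/ɡ/ — between /n/ and /u/; rule 2 does not apply here → [ɡ].
/u/ — between /ɡ/ and /z/; rule 4 does not apply here → [u].
/a/ (between /z/ and /t/): rule 4 targets it, but not before a nasal consonant → unchanged [a].
/t/ (between /a/ and /i/): rule 1 targets it, but not word-finally → unchanged [t].
/i/ (between /t/ and /b/) is in the target of rule 4 but the environment (before a nasal consonant) is not met → [i].
Rule 2 applies to /b/ (word-final: word-finally) → [p].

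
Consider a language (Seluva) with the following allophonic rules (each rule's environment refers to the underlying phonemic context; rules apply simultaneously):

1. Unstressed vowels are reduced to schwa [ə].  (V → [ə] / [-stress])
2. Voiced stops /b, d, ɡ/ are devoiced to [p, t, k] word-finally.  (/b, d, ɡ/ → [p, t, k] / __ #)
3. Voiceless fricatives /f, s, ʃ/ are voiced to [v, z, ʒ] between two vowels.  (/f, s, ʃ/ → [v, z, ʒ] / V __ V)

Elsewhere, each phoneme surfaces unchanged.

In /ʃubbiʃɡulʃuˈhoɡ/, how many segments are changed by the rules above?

Segments that undergo a rule: /u/ → [ə] (rule 1); /i/ → [ə] (rule 1); /u/ → [ə] (rule 1); /u/ → [ə] (rule 1); /ɡ/ → [k] (rule 2).
All other segments surface unchanged.

5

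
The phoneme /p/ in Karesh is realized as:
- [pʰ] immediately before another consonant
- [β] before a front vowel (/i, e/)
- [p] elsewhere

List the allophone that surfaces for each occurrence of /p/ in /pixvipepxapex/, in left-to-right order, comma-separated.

Occurrence 1 (position 1): before a front vowel (/i, e/) → [β].
Occurrence 2 (position 6): before a front vowel (/i, e/) → [β].
Occurrence 3 (position 8): immediately before another consonant → [pʰ].
Occurrence 4 (position 11): before a front vowel (/i, e/) → [β].

[β], [β], [pʰ], [β]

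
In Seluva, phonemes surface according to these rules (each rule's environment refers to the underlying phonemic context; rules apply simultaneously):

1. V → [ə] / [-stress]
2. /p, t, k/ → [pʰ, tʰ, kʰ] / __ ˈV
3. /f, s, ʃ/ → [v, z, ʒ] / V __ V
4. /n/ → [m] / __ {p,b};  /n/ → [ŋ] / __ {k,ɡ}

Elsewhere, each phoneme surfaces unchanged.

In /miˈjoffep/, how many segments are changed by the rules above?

2

Segments that undergo a rule: /i/ → [ə] (rule 1); /e/ → [ə] (rule 1).
All other segments surface unchanged.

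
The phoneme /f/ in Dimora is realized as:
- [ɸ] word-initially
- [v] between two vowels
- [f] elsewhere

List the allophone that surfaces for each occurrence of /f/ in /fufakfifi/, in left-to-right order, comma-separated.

[ɸ], [v], [f], [v]

Occurrence 1 (position 1): word-initially → [ɸ].
Occurrence 2 (position 3): between two vowels → [v].
Occurrence 3 (position 6): no conditioning environment matches → elsewhere allophone [f].
Occurrence 4 (position 8): between two vowels → [v].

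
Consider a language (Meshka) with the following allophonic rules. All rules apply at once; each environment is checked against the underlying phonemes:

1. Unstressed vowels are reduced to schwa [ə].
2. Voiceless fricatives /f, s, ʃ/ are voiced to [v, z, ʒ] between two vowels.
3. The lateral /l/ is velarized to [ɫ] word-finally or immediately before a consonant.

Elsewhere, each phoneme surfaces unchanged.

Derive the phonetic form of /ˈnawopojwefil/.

/n/ stays [n].
/a/ — between /n/ and /w/; rule 1 does not apply here → [a].
/w/ (between /a/ and /o/) is unaffected → [w].
/o/ meets the environment for rule 1 (in an unstressed syllable) → [ə].
/p/ (between /o/ and /o/): no rule targets it → [p].
/o/ (between /p/ and /j/): in an unstressed syllable, so rule 1 applies → [ə].
/j/ (between /o/ and /w/): no rule targets it → [j].
/w/ (between /j/ and /e/) is unaffected → [w].
/e/ meets the environment for rule 1 (in an unstressed syllable) → [ə].
/f/ — between /e/ and /i/, between two vowels — surfaces as [v] (rule 2).
/i/ (between /f/ and /l/) occurs in an unstressed syllable → [ə] by rule 1.
/l/ (word-final): word-finally or immediately before a consonant, so rule 3 applies → [ɫ].

[ˈnawəpəjwəvəɫ]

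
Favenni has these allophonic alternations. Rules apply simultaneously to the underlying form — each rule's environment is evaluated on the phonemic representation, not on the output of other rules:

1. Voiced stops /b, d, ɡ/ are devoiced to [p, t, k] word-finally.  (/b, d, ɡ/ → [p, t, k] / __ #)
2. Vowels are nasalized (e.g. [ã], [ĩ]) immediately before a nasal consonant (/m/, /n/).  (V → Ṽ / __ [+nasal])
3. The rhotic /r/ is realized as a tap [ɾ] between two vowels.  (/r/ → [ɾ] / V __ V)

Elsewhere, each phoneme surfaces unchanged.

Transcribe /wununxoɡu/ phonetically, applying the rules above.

[wũnũnxoɡu]

/u/ (between /w/ and /n/): before a nasal consonant, so rule 2 applies → [ũ].
/u/ — between /n/ and /n/, before a nasal consonant — surfaces as [ũ] (rule 2).
/o/ — between /x/ and /ɡ/; rule 2 does not apply here → [o].
/ɡ/ (between /o/ and /u/) fails the environment for rule 1, so it stays [ɡ].
/u/ — word-final; rule 2 does not apply here → [u].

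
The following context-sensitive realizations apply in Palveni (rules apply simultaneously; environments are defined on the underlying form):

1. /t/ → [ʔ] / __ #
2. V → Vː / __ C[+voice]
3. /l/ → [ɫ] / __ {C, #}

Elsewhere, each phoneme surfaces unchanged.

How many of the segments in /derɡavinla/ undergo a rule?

3

Segments that undergo a rule: /e/ → [eː] (rule 2); /a/ → [aː] (rule 2); /i/ → [iː] (rule 2).
All other segments surface unchanged.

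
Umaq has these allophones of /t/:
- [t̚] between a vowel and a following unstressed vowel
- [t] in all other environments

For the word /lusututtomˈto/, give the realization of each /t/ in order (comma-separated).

[t̚], [t], [t], [t]

Occurrence 1 (position 5): between a vowel and a following unstressed vowel → [t̚].
Occurrence 2 (position 7): no conditioning environment matches → elsewhere allophone [t].
Occurrence 3 (position 8): no conditioning environment matches → elsewhere allophone [t].
Occurrence 4 (position 11): no conditioning environment matches → elsewhere allophone [t].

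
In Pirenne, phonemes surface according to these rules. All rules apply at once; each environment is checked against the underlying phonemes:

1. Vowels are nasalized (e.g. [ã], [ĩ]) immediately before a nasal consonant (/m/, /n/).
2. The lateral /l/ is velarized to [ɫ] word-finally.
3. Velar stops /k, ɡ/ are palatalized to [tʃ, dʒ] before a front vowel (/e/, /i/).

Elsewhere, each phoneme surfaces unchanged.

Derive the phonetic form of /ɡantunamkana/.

/ɡ/ (word-initial) is in the target of rule 3 but the environment (before a front vowel) is not met → [ɡ].
/a/ (between /ɡ/ and /n/): before a nasal consonant, so rule 1 applies → [ã].
/n/ stays [n].
/t/ (between /n/ and /u/): no rule targets it → [t].
Rule 1 applies to /u/ (between /t/ and /n/: before a nasal consonant) → [ũ].
/n/ — not in any rule's target class → [n].
/a/ meets the environment for rule 1 (before a nasal consonant) → [ã].
/m/ (between /a/ and /k/) is unaffected → [m].
/k/ (between /m/ and /a/) fails the environment for rule 3, so it stays [k].
/a/ — between /k/ and /n/, before a nasal consonant — surfaces as [ã] (rule 1).
/n/ (between /a/ and /a/) is unaffected → [n].
/a/ (word-final) is in the target of rule 1 but the environment (before a nasal consonant) is not met → [a].

[ɡãntũnãmkãna]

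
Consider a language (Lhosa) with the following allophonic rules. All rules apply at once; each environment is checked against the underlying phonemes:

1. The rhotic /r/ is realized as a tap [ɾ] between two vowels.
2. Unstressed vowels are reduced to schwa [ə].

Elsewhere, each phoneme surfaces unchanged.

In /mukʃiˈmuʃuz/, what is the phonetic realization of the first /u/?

[ə]

/u/ meets the environment for rule 2 (in an unstressed syllable) → [ə].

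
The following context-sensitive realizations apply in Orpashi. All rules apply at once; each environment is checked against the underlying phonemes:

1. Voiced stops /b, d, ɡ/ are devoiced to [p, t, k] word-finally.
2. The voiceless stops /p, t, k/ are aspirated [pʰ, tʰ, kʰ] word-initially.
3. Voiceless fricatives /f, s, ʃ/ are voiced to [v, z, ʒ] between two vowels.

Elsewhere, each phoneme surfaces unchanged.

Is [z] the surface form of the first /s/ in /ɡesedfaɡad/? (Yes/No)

/s/ meets the environment for rule 3 (between two vowels) → [z].
The actual realization is [z], which matches [z].

Yes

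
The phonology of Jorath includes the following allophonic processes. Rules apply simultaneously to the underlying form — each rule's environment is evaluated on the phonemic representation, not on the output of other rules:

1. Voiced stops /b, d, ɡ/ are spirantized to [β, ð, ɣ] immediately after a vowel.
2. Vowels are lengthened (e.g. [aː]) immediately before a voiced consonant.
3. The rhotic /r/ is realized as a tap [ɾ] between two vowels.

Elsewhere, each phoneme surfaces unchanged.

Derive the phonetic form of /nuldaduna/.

/n/ (word-initial) is unaffected → [n].
/u/ (between /n/ and /l/) occurs before a voiced consonant → [uː] by rule 2.
/l/ — not in any rule's target class → [l].
/d/ — between /l/ and /a/; rule 1 does not apply here → [d].
/a/ — between /d/ and /d/, before a voiced consonant — surfaces as [aː] (rule 2).
/d/ (between /a/ and /u/) occurs immediately after a vowel → [ð] by rule 1.
/u/ (between /d/ and /n/): before a voiced consonant, so rule 2 applies → [uː].
/n/ — not in any rule's target class → [n].
/a/ (word-final) fails the environment for rule 2, so it stays [a].

[nuːldaːðuːna]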